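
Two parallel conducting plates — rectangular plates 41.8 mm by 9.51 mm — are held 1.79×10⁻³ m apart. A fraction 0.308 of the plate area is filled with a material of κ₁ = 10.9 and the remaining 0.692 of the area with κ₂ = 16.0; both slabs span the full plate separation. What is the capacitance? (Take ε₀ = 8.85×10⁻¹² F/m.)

A = 41.8 × 9.51 mm² = 3.98×10⁻⁴ m².
Side-by-side slabs ⇒ two capacitors in parallel, each spanning the full gap.
C₁ = κ₁ε₀A₁/d = 10.9 × 8.85×10⁻¹² × 1.22×10⁻⁴ / 1.79×10⁻³ = 6.60×10⁻¹² F.
C₂ = κ₂ε₀A₂/d = 16.0 × 8.85×10⁻¹² × 2.75×10⁻⁴ / 1.79×10⁻³ = 2.18×10⁻¹¹ F.
C = C₁ + C₂ = 2.84×10⁻¹¹ F.

C ≈ 28.4 pF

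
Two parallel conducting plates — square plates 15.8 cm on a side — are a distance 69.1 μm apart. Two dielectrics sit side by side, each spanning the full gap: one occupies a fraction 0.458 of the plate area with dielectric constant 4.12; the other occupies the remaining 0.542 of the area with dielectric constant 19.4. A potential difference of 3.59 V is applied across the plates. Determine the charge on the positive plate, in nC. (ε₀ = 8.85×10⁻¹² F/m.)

142 nC

A = (15.8 cm)² = 2.50×10⁻² m².
Side-by-side slabs ⇒ two capacitors in parallel, each spanning the full gap.
C₁ = κ₁ε₀A₁/d = 4.12 × 8.85×10⁻¹² × 1.14×10⁻² / 6.91×10⁻⁵ = 6.03×10⁻⁹ F.
C₂ = κ₂ε₀A₂/d = 19.4 × 8.85×10⁻¹² × 1.35×10⁻² / 6.91×10⁻⁵ = 3.36×10⁻⁸ F.
C = C₁ + C₂ = 3.97×10⁻⁸ F.
Q = CV = 3.97×10⁻⁸ × 3.59 = 1.42×10⁻⁷ C.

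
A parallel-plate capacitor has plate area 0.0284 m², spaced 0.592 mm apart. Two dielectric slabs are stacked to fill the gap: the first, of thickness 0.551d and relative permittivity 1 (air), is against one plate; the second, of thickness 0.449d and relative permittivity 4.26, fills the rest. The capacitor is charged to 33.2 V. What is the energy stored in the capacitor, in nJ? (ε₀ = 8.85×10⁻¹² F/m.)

U ≈ 356 nJ

Stacked slabs ⇒ two capacitors in series, each with the full plate area.
C₁ = κ₁ε₀A/d₁ = 1.00 × 8.85×10⁻¹² × 2.84×10⁻² / 3.26×10⁻⁴ = 7.71×10⁻¹⁰ F.
C₂ = κ₂ε₀A/d₂ = 4.26 × 8.85×10⁻¹² × 2.84×10⁻² / 2.66×10⁻⁴ = 4.03×10⁻⁹ F.
C = (1/C₁ + 1/C₂)⁻¹ = 6.47×10⁻¹⁰ F.
U = ½CV² = ½ × 6.47×10⁻¹⁰ × (33.2)² = 3.56×10⁻⁷ J.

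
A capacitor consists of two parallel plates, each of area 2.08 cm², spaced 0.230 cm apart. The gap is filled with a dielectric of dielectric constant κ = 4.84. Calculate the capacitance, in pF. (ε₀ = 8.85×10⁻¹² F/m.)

A = 2.08 cm² = 2.08×10⁻⁴ m².
C = κε₀A/d = 4.84 × 8.85×10⁻¹² × 2.08×10⁻⁴ / 2.30×10⁻³ = 3.87×10⁻¹² F.

C ≈ 3.87 pF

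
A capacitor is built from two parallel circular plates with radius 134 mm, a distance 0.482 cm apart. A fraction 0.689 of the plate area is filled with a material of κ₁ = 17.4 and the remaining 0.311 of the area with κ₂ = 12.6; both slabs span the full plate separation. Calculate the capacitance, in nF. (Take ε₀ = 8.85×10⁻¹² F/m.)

C ≈ 1.65 nF

A = π(134 mm)² = 5.64×10⁻² m².
Side-by-side slabs ⇒ two capacitors in parallel, each spanning the full gap.
C₁ = κ₁ε₀A₁/d = 17.4 × 8.85×10⁻¹² × 3.89×10⁻² / 4.82×10⁻³ = 1.24×10⁻⁹ F.
C₂ = κ₂ε₀A₂/d = 12.6 × 8.85×10⁻¹² × 1.75×10⁻² / 4.82×10⁻³ = 4.06×10⁻¹⁰ F.
C = C₁ + C₂ = 1.65×10⁻⁹ F.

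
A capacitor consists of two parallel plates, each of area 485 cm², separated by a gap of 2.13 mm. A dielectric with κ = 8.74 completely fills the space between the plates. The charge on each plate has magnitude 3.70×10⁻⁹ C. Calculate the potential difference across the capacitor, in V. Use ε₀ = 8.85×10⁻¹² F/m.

V ≈ 2.10 V

A = 485 cm² = 4.85×10⁻² m².
C = κε₀A/d = 8.74 × 8.85×10⁻¹² × 4.85×10⁻² / 2.13×10⁻³ = 1.76×10⁻⁹ F.
V = Q/C = 3.70×10⁻⁹ / 1.76×10⁻⁹ = 2.10 V.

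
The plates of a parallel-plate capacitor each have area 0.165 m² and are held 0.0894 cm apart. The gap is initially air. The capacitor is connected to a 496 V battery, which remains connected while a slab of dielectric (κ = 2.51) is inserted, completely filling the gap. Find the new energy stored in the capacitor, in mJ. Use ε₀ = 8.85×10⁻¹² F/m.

Initially C₁ = ε₀A/d = 8.85×10⁻¹² × 0.165 / 8.94×10⁻⁴ = 1.63×10⁻⁹ F.
U₁ = 2.01×10⁻⁴ J.
Battery connected ⇒ V is held fixed. C₂ = 2.51 C₁ and U = ½CV², so U₂/U₁ = C₂/C₁ = 2.51.
U₂ = 2.51 × 2.01×10⁻⁴ = 5.04×10⁻⁴ J.

U ≈ 0.504 mJ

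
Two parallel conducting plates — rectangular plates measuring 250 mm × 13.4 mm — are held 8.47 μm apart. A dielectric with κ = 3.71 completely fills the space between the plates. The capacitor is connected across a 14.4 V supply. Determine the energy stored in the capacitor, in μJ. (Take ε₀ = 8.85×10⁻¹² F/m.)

A = 250 × 13.4 mm² = 3.35×10⁻³ m².
C = κε₀A/d = 3.71 × 8.85×10⁻¹² × 3.35×10⁻³ / 8.47×10⁻⁶ = 1.30×10⁻⁸ F.
U = ½CV² = ½ × 1.30×10⁻⁸ × (14.4)² = 1.35×10⁻⁶ J.

1.35 μJ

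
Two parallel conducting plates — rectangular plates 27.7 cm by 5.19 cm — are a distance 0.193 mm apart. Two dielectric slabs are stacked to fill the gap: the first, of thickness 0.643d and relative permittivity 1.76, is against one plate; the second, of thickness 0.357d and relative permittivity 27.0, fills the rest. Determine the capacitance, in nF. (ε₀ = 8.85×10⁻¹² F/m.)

C ≈ 1.74 nF

A = 27.7 × 5.19 cm² = 1.44×10⁻² m².
Stacked slabs ⇒ two capacitors in series, each with the full plate area.
C₁ = κ₁ε₀A/d₁ = 1.76 × 8.85×10⁻¹² × 1.44×10⁻² / 1.24×10⁻⁴ = 1.80×10⁻⁹ F.
C₂ = κ₂ε₀A/d₂ = 27.0 × 8.85×10⁻¹² × 1.44×10⁻² / 6.89×10⁻⁵ = 4.99×10⁻⁸ F.
C = (1/C₁ + 1/C₂)⁻¹ = 1.74×10⁻⁹ F.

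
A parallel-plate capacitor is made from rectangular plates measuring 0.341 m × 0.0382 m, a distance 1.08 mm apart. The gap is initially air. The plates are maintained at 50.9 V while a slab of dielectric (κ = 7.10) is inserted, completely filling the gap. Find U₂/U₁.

U₂/U₁ ≈ 7.10

Battery connected ⇒ V is held fixed.
C₂ = 7.10 C₁ and U = ½CV², so U₂/U₁ = C₂/C₁ = 7.10.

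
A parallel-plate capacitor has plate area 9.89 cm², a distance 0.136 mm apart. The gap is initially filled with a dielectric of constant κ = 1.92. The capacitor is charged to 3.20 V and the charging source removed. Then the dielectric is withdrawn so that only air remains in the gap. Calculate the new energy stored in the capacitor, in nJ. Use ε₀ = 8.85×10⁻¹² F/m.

A = 9.89 cm² = 9.89×10⁻⁴ m².
Initially C₁ = κε₀A/d = 1.92 × 8.85×10⁻¹² × 9.89×10⁻⁴ / 1.36×10⁻⁴ = 1.24×10⁻¹⁰ F.
U₁ = 6.33×10⁻¹⁰ J.
Isolated ⇒ Q is held fixed. C₂ = 0.521 C₁ and U = Q²/(2C), so U₂/U₁ = C₁/C₂ = 1.92.
U₂ = 1.92 × 6.33×10⁻¹⁰ = 1.21×10⁻⁹ J.

1.21 nJ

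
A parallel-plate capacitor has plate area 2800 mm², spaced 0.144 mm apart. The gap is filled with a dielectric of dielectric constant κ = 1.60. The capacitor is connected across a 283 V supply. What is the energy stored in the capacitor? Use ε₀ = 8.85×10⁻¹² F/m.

A = 2800 mm² = 2.80×10⁻³ m².
C = κε₀A/d = 1.60 × 8.85×10⁻¹² × 2.80×10⁻³ / 1.44×10⁻⁴ = 2.75×10⁻¹⁰ F.
U = ½CV² = ½ × 2.75×10⁻¹⁰ × (283)² = 1.10×10⁻⁵ J.

U ≈ 11.0 μJ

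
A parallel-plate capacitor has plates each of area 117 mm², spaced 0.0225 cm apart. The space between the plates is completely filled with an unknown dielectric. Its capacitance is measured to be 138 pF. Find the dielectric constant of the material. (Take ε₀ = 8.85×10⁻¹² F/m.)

κ ≈ 30.0

A = 117 mm² = 1.17×10⁻⁴ m².
κ = Cd/(ε₀A) = 1.38×10⁻¹⁰ × 2.25×10⁻⁴ / (8.85×10⁻¹² × 1.17×10⁻⁴) = 30.0.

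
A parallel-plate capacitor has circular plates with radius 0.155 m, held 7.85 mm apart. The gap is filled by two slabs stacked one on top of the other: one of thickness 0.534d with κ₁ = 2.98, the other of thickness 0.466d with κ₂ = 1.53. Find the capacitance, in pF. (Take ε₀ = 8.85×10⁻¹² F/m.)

A = π(0.155 m)² = 7.55×10⁻² m².
Stacked slabs ⇒ two capacitors in series, each with the full plate area.
C₁ = κ₁ε₀A/d₁ = 2.98 × 8.85×10⁻¹² × 7.55×10⁻² / 4.19×10⁻³ = 4.75×10⁻¹⁰ F.
C₂ = κ₂ε₀A/d₂ = 1.53 × 8.85×10⁻¹² × 7.55×10⁻² / 3.66×10⁻³ = 2.79×10⁻¹⁰ F.
C = (1/C₁ + 1/C₂)⁻¹ = 1.76×10⁻¹⁰ F.

C ≈ 176 pF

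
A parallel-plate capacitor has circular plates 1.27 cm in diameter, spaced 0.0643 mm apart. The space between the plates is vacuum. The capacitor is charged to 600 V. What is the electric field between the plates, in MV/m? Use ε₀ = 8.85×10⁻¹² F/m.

E = V/d = 600 / 6.43×10⁻⁵ = 9.33×10⁶ V/m.

E ≈ 9.33 MV/m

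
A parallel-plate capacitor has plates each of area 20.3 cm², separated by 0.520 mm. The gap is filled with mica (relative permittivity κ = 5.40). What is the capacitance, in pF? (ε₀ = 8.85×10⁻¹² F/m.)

C ≈ 187 pF

A = 20.3 cm² = 2.03×10⁻³ m².
C = κε₀A/d = 5.40 × 8.85×10⁻¹² × 2.03×10⁻³ / 5.20×10⁻⁴ = 1.87×10⁻¹⁰ F.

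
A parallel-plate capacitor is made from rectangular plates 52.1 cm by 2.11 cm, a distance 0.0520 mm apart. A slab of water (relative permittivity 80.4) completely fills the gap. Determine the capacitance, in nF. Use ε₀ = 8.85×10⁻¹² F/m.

150 nF

A = 52.1 × 2.11 cm² = 1.10×10⁻² m².
C = κε₀A/d = 80.4 × 8.85×10⁻¹² × 1.10×10⁻² / 5.20×10⁻⁵ = 1.50×10⁻⁷ F.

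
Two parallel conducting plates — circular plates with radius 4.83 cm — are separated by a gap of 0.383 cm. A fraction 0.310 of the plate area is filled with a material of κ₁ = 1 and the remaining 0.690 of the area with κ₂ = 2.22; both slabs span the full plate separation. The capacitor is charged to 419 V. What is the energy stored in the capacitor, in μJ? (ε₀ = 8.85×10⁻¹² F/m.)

A = π(4.83 cm)² = 7.33×10⁻³ m².
Side-by-side slabs ⇒ two capacitors in parallel, each spanning the full gap.
C₁ = κ₁ε₀A₁/d = 1.00 × 8.85×10⁻¹² × 2.27×10⁻³ / 3.83×10⁻³ = 5.25×10⁻¹² F.
C₂ = κ₂ε₀A₂/d = 2.22 × 8.85×10⁻¹² × 5.06×10⁻³ / 3.83×10⁻³ = 2.59×10⁻¹¹ F.
C = C₁ + C₂ = 3.12×10⁻¹¹ F.
U = ½CV² = ½ × 3.12×10⁻¹¹ × (419)² = 2.74×10⁻⁶ J.

2.74 μJ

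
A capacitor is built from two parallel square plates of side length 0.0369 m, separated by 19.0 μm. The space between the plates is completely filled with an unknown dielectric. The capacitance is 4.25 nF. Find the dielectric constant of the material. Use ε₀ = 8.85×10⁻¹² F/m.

A = (0.0369 m)² = 1.36×10⁻³ m².
κ = Cd/(ε₀A) = 4.25×10⁻⁹ × 1.90×10⁻⁵ / (8.85×10⁻¹² × 1.36×10⁻³) = 6.70.

κ ≈ 6.70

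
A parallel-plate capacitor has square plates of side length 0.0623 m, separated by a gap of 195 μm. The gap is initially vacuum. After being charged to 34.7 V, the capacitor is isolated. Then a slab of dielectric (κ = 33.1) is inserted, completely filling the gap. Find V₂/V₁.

Isolated ⇒ Q is held fixed.
C₂ = 33.1 C₁ and V = Q/C, so V₂/V₁ = C₁/C₂ = 0.0302.

0.0302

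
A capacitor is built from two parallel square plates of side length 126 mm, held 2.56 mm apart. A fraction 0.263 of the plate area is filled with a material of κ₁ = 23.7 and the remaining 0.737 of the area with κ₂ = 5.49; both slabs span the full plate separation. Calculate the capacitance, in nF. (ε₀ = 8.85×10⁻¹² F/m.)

A = (126 mm)² = 1.59×10⁻² m².
Side-by-side slabs ⇒ two capacitors in parallel, each spanning the full gap.
C₁ = κ₁ε₀A₁/d = 23.7 × 8.85×10⁻¹² × 4.18×10⁻³ / 2.56×10⁻³ = 3.42×10⁻¹⁰ F.
C₂ = κ₂ε₀A₂/d = 5.49 × 8.85×10⁻¹² × 1.17×10⁻² / 2.56×10⁻³ = 2.22×10⁻¹⁰ F.
C = C₁ + C₂ = 5.64×10⁻¹⁰ F.

C ≈ 0.564 nF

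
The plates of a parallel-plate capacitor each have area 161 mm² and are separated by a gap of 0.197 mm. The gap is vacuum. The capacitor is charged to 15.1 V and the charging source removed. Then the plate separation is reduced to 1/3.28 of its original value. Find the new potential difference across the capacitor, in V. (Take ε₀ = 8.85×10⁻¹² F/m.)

4.60 V

A = 161 mm² = 1.61×10⁻⁴ m².
Initially C₁ = ε₀A/d = 8.85×10⁻¹² × 1.61×10⁻⁴ / 1.97×10⁻⁴ = 7.23×10⁻¹² F.
V₁ = 15.1 V.
Isolated ⇒ Q is held fixed. C₂ = 3.28 C₁ and V = Q/C, so V₂/V₁ = C₁/C₂ = 0.305.
V₂ = 0.305 × 15.1 = 4.60 V.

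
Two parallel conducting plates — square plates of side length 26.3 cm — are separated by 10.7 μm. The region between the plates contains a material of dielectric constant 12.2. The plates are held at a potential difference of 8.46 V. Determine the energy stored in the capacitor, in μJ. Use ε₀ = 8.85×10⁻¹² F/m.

U ≈ 25.0 μJ

A = (26.3 cm)² = 6.92×10⁻² m².
C = κε₀A/d = 12.2 × 8.85×10⁻¹² × 6.92×10⁻² / 1.07×10⁻⁵ = 6.98×10⁻⁷ F.
U = ½CV² = ½ × 6.98×10⁻⁷ × (8.46)² = 2.50×10⁻⁵ J.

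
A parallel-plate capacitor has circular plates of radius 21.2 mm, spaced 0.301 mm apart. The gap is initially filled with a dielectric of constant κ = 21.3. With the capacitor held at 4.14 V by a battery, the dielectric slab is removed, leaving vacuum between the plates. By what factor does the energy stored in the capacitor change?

Battery connected ⇒ V is held fixed.
C₂ = 0.0469 C₁ and U = ½CV², so U₂/U₁ = C₂/C₁ = 0.0469.

U₂/U₁ ≈ 0.0469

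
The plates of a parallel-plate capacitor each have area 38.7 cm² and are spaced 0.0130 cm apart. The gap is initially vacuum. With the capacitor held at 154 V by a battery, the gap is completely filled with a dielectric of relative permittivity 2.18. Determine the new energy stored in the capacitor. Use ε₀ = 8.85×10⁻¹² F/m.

U ≈ 6.81 μJ

A = 38.7 cm² = 3.87×10⁻³ m².
Initially C₁ = ε₀A/d = 8.85×10⁻¹² × 3.87×10⁻³ / 1.30×10⁻⁴ = 2.63×10⁻¹⁰ F.
U₁ = 3.12×10⁻⁶ J.
Battery connected ⇒ V is held fixed. C₂ = 2.18 C₁ and U = ½CV², so U₂/U₁ = C₂/C₁ = 2.18.
U₂ = 2.18 × 3.12×10⁻⁶ = 6.81×10⁻⁶ J.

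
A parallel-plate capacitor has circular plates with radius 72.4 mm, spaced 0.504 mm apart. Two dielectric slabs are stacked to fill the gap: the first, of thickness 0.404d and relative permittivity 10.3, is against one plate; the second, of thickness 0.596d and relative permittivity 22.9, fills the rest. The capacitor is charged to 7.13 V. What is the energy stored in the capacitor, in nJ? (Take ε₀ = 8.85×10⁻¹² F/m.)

A = π(72.4 mm)² = 1.65×10⁻² m².
Stacked slabs ⇒ two capacitors in series, each with the full plate area.
C₁ = κ₁ε₀A/d₁ = 10.3 × 8.85×10⁻¹² × 1.65×10⁻² / 2.04×10⁻⁴ = 7.37×10⁻⁹ F.
C₂ = κ₂ε₀A/d₂ = 22.9 × 8.85×10⁻¹² × 1.65×10⁻² / 3.00×10⁻⁴ = 1.11×10⁻⁸ F.
C = (1/C₁ + 1/C₂)⁻¹ = 4.43×10⁻⁹ F.
U = ½CV² = ½ × 4.43×10⁻⁹ × (7.13)² = 1.13×10⁻⁷ J.

U ≈ 113 nJ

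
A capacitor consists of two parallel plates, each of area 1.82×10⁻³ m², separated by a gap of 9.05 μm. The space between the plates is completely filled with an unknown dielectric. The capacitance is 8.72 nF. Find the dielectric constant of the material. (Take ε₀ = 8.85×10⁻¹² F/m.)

4.90

κ = Cd/(ε₀A) = 8.72×10⁻⁹ × 9.05×10⁻⁶ / (8.85×10⁻¹² × 1.82×10⁻³) = 4.90.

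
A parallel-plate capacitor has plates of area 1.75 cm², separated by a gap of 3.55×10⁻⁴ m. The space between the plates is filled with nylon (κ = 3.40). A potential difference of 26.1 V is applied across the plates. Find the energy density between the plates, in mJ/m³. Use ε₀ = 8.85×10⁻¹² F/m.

E = V/d = 26.1 / 3.55×10⁻⁴ = 7.35×10⁴ V/m.
u = ½κε₀E² = ½ × 3.40 × 8.85×10⁻¹² × (7.35×10⁴)² = 8.13×10⁻² J/m³.

81.3 mJ/m³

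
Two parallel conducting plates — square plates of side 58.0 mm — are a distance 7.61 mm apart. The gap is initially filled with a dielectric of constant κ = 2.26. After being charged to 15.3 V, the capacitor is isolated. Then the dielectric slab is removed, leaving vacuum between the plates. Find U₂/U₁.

Isolated ⇒ Q is held fixed.
C₂ = 0.442 C₁ and U = Q²/(2C), so U₂/U₁ = C₁/C₂ = 2.26.

U₂/U₁ ≈ 2.26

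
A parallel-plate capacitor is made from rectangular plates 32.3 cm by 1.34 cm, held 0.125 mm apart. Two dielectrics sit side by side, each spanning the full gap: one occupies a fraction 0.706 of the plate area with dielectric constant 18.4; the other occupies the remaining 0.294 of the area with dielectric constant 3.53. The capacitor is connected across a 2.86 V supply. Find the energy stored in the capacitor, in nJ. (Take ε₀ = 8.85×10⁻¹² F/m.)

A = 32.3 × 1.34 cm² = 4.33×10⁻³ m².
Side-by-side slabs ⇒ two capacitors in parallel, each spanning the full gap.
C₁ = κ₁ε₀A₁/d = 18.4 × 8.85×10⁻¹² × 3.06×10⁻³ / 1.25×10⁻⁴ = 3.98×10⁻⁹ F.
C₂ = κ₂ε₀A₂/d = 3.53 × 8.85×10⁻¹² × 1.27×10⁻³ / 1.25×10⁻⁴ = 3.18×10⁻¹⁰ F.
C = C₁ + C₂ = 4.30×10⁻⁹ F.
U = ½CV² = ½ × 4.30×10⁻⁹ × (2.86)² = 1.76×10⁻⁸ J.

17.6 nJ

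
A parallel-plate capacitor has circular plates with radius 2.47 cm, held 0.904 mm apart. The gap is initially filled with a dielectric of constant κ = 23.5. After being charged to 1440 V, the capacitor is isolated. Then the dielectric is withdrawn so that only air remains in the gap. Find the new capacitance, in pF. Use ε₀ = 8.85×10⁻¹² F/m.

18.8 pF

A = π(2.47 cm)² = 1.92×10⁻³ m².
Initially C₁ = κε₀A/d = 23.5 × 8.85×10⁻¹² × 1.92×10⁻³ / 9.04×10⁻⁴ = 4.41×10⁻¹⁰ F.
C = κε₀A/d scales with κ, so C₂/C₁ = 1/κ = 1/23.5 = 0.0426.
C₂ = 0.0426 × 4.41×10⁻¹⁰ = 1.88×10⁻¹¹ F.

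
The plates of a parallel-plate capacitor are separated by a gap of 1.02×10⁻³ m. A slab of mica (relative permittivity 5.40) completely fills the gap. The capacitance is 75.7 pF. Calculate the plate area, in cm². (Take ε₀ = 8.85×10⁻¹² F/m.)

A ≈ 16.2 cm²

A = Cd/(κε₀) = 7.57×10⁻¹¹ × 1.02×10⁻³ / (5.40 × 8.85×10⁻¹²) = 1.62×10⁻³ m².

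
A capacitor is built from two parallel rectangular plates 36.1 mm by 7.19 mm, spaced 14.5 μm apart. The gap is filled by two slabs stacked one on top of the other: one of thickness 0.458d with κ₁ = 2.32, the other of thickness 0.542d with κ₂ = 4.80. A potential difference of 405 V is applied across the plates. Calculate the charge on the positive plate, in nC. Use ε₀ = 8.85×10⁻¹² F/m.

207 nC

A = 36.1 × 7.19 mm² = 2.60×10⁻⁴ m².
Stacked slabs ⇒ two capacitors in series, each with the full plate area.
C₁ = κ₁ε₀A/d₁ = 2.32 × 8.85×10⁻¹² × 2.60×10⁻⁴ / 6.64×10⁻⁶ = 8.02×10⁻¹⁰ F.
C₂ = κ₂ε₀A/d₂ = 4.80 × 8.85×10⁻¹² × 2.60×10⁻⁴ / 7.86×10⁻⁶ = 1.40×10⁻⁹ F.
C = (1/C₁ + 1/C₂)⁻¹ = 5.10×10⁻¹⁰ F.
Q = CV = 5.10×10⁻¹⁰ × 405 = 2.07×10⁻⁷ C.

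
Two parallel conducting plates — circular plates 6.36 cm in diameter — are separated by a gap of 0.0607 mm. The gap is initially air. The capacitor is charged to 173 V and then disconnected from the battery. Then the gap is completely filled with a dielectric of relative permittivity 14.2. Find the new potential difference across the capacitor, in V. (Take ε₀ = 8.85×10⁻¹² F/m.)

12.2 V

A = π(6.36/2 cm)² = 3.18×10⁻³ m².
Initially C₁ = ε₀A/d = 8.85×10⁻¹² × 3.18×10⁻³ / 6.07×10⁻⁵ = 4.63×10⁻¹⁰ F.
V₁ = 1.73×10² V.
Isolated ⇒ Q is held fixed. C₂ = 14.2 C₁ and V = Q/C, so V₂/V₁ = C₁/C₂ = 0.0704.
V₂ = 0.0704 × 1.73×10² = 12.2 V.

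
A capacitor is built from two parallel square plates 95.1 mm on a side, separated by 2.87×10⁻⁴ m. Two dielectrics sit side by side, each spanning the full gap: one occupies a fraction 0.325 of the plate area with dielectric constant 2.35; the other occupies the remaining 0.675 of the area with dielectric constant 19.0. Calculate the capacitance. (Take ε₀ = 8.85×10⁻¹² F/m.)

C ≈ 3.79 nF

A = (95.1 mm)² = 9.04×10⁻³ m².
Side-by-side slabs ⇒ two capacitors in parallel, each spanning the full gap.
C₁ = κ₁ε₀A₁/d = 2.35 × 8.85×10⁻¹² × 2.94×10⁻³ / 2.87×10⁻⁴ = 2.13×10⁻¹⁰ F.
C₂ = κ₂ε₀A₂/d = 19.0 × 8.85×10⁻¹² × 6.10×10⁻³ / 2.87×10⁻⁴ = 3.58×10⁻⁹ F.
C = C₁ + C₂ = 3.79×10⁻⁹ F.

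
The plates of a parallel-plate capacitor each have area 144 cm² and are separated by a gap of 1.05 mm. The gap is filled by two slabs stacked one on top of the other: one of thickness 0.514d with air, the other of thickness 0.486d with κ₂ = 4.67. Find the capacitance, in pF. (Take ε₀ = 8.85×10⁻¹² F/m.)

196 pF

A = 144 cm² = 1.44×10⁻² m².
Stacked slabs ⇒ two capacitors in series, each with the full plate area.
C₁ = κ₁ε₀A/d₁ = 1.00 × 8.85×10⁻¹² × 1.44×10⁻² / 5.40×10⁻⁴ = 2.36×10⁻¹⁰ F.
C₂ = κ₂ε₀A/d₂ = 4.67 × 8.85×10⁻¹² × 1.44×10⁻² / 5.10×10⁻⁴ = 1.17×10⁻⁹ F.
C = (1/C₁ + 1/C₂)⁻¹ = 1.96×10⁻¹⁰ F.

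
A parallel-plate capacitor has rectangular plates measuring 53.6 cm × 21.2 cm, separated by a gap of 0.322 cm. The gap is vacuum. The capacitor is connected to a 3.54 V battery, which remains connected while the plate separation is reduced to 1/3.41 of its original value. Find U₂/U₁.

Battery connected ⇒ V is held fixed.
C₂ = 3.41 C₁ and U = ½CV², so U₂/U₁ = C₂/C₁ = 3.41.

3.41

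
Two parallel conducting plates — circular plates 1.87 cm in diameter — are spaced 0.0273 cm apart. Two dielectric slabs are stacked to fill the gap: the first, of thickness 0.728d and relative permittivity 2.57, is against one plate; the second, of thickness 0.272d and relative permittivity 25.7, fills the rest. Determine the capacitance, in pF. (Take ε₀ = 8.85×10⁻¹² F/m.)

A = π(1.87/2 cm)² = 2.75×10⁻⁴ m².
Stacked slabs ⇒ two capacitors in series, each with the full plate area.
C₁ = κ₁ε₀A/d₁ = 2.57 × 8.85×10⁻¹² × 2.75×10⁻⁴ / 1.99×10⁻⁴ = 3.14×10⁻¹¹ F.
C₂ = κ₂ε₀A/d₂ = 25.7 × 8.85×10⁻¹² × 2.75×10⁻⁴ / 7.43×10⁻⁵ = 8.41×10⁻¹⁰ F.
C = (1/C₁ + 1/C₂)⁻¹ = 3.03×10⁻¹¹ F.

C ≈ 30.3 pF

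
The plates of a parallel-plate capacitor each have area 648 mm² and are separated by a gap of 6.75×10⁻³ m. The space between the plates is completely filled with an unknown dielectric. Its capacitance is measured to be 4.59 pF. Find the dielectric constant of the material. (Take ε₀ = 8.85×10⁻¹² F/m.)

A = 648 mm² = 6.48×10⁻⁴ m².
κ = Cd/(ε₀A) = 4.59×10⁻¹² × 6.75×10⁻³ / (8.85×10⁻¹² × 6.48×10⁻⁴) = 5.40.

5.40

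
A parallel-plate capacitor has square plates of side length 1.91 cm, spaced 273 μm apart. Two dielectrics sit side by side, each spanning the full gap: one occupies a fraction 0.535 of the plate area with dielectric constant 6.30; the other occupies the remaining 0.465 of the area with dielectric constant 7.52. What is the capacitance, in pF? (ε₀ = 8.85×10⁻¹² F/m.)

A = (1.91 cm)² = 3.65×10⁻⁴ m².
Side-by-side slabs ⇒ two capacitors in parallel, each spanning the full gap.
C₁ = κ₁ε₀A₁/d = 6.30 × 8.85×10⁻¹² × 1.95×10⁻⁴ / 2.73×10⁻⁴ = 3.99×10⁻¹¹ F.
C₂ = κ₂ε₀A₂/d = 7.52 × 8.85×10⁻¹² × 1.70×10⁻⁴ / 2.73×10⁻⁴ = 4.14×10⁻¹¹ F.
C = C₁ + C₂ = 8.12×10⁻¹¹ F.

81.2 pF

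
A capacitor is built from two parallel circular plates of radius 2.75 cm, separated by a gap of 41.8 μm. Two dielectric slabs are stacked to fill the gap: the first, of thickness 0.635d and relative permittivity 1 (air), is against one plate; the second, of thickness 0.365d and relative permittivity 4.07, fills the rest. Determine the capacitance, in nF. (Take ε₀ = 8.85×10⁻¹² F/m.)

A = π(2.75 cm)² = 2.38×10⁻³ m².
Stacked slabs ⇒ two capacitors in series, each with the full plate area.
C₁ = κ₁ε₀A/d₁ = 1.00 × 8.85×10⁻¹² × 2.38×10⁻³ / 2.65×10⁻⁵ = 7.92×10⁻¹⁰ F.
C₂ = κ₂ε₀A/d₂ = 4.07 × 8.85×10⁻¹² × 2.38×10⁻³ / 1.53×10⁻⁵ = 5.61×10⁻⁹ F.
C = (1/C₁ + 1/C₂)⁻¹ = 6.94×10⁻¹⁰ F.

0.694 nF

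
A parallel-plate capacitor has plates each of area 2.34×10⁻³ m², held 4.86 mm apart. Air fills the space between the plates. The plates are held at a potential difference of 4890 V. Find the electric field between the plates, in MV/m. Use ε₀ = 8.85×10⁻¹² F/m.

E ≈ 1.01 MV/m

E = V/d = 4890 / 4.86×10⁻³ = 1.01×10⁶ V/m.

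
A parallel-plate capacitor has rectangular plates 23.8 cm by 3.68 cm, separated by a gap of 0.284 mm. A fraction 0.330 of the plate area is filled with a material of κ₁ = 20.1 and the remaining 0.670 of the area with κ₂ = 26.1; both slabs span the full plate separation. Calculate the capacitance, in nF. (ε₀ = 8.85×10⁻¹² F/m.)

C ≈ 6.58 nF

A = 23.8 × 3.68 cm² = 8.76×10⁻³ m².
Side-by-side slabs ⇒ two capacitors in parallel, each spanning the full gap.
C₁ = κ₁ε₀A₁/d = 20.1 × 8.85×10⁻¹² × 2.89×10⁻³ / 2.84×10⁻⁴ = 1.81×10⁻⁹ F.
C₂ = κ₂ε₀A₂/d = 26.1 × 8.85×10⁻¹² × 5.87×10⁻³ / 2.84×10⁻⁴ = 4.77×10⁻⁹ F.
C = C₁ + C₂ = 6.58×10⁻⁹ F.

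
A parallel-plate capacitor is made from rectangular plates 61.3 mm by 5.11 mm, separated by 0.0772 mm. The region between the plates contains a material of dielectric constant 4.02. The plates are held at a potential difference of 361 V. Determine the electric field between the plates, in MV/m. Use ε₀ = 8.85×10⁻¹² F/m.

4.68 MV/m

E = V/d = 361 / 7.72×10⁻⁵ = 4.68×10⁶ V/m.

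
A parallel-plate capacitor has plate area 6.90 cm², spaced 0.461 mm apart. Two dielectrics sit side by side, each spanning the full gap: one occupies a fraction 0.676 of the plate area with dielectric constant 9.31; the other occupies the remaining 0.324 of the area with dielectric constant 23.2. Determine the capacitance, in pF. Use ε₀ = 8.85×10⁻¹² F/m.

A = 6.90 cm² = 6.90×10⁻⁴ m².
Side-by-side slabs ⇒ two capacitors in parallel, each spanning the full gap.
C₁ = κ₁ε₀A₁/d = 9.31 × 8.85×10⁻¹² × 4.66×10⁻⁴ / 4.61×10⁻⁴ = 8.34×10⁻¹¹ F.
C₂ = κ₂ε₀A₂/d = 23.2 × 8.85×10⁻¹² × 2.24×10⁻⁴ / 4.61×10⁻⁴ = 9.96×10⁻¹¹ F.
C = C₁ + C₂ = 1.83×10⁻¹⁰ F.

C ≈ 183 pF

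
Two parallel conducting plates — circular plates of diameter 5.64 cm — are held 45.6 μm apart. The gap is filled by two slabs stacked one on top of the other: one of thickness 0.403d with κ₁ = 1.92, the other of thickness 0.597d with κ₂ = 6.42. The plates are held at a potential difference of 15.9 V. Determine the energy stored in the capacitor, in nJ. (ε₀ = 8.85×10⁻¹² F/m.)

U ≈ 202 nJ

A = π(5.64/2 cm)² = 2.50×10⁻³ m².
Stacked slabs ⇒ two capacitors in series, each with the full plate area.
C₁ = κ₁ε₀A/d₁ = 1.92 × 8.85×10⁻¹² × 2.50×10⁻³ / 1.84×10⁻⁵ = 2.31×10⁻⁹ F.
C₂ = κ₂ε₀A/d₂ = 6.42 × 8.85×10⁻¹² × 2.50×10⁻³ / 2.72×10⁻⁵ = 5.21×10⁻⁹ F.
C = (1/C₁ + 1/C₂)⁻¹ = 1.60×10⁻⁹ F.
U = ½CV² = ½ × 1.60×10⁻⁹ × (15.9)² = 2.02×10⁻⁷ J.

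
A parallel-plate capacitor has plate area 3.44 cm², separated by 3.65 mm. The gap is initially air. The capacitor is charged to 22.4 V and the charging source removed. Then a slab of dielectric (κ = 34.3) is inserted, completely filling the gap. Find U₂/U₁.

U₂/U₁ ≈ 0.0292

Isolated ⇒ Q is held fixed.
C₂ = 34.3 C₁ and U = Q²/(2C), so U₂/U₁ = C₁/C₂ = 0.0292.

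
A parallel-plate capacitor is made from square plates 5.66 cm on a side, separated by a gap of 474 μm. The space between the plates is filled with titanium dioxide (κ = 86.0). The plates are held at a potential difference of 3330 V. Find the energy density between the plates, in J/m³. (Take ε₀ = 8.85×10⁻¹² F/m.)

E = V/d = 3330 / 4.74×10⁻⁴ = 7.03×10⁶ V/m.
u = ½κε₀E² = ½ × 86.0 × 8.85×10⁻¹² × (7.03×10⁶)² = 1.88×10⁴ J/m³.

u ≈ 1.88×10⁴ J/m³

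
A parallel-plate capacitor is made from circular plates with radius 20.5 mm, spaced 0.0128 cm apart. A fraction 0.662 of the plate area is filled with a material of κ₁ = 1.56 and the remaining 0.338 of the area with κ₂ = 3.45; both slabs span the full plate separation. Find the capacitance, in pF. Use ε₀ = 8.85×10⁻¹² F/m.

A = π(20.5 mm)² = 1.32×10⁻³ m².
Side-by-side slabs ⇒ two capacitors in parallel, each spanning the full gap.
C₁ = κ₁ε₀A₁/d = 1.56 × 8.85×10⁻¹² × 8.74×10⁻⁴ / 1.28×10⁻⁴ = 9.43×10⁻¹¹ F.
C₂ = κ₂ε₀A₂/d = 3.45 × 8.85×10⁻¹² × 4.46×10⁻⁴ / 1.28×10⁻⁴ = 1.06×10⁻¹⁰ F.
C = C₁ + C₂ = 2.01×10⁻¹⁰ F.

C ≈ 201 pF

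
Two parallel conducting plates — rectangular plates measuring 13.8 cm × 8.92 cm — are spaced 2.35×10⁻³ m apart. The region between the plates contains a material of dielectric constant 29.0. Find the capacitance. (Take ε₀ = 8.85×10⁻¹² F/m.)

A = 13.8 × 8.92 cm² = 1.23×10⁻² m².
C = κε₀A/d = 29.0 × 8.85×10⁻¹² × 1.23×10⁻² / 2.35×10⁻³ = 1.34×10⁻⁹ F.

C ≈ 1.34 nF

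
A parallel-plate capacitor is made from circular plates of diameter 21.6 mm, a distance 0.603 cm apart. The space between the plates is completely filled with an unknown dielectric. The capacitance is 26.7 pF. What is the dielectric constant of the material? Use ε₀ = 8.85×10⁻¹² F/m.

A = π(21.6/2 mm)² = 3.66×10⁻⁴ m².
κ = Cd/(ε₀A) = 2.67×10⁻¹¹ × 6.03×10⁻³ / (8.85×10⁻¹² × 3.66×10⁻⁴) = 49.6.

κ ≈ 49.6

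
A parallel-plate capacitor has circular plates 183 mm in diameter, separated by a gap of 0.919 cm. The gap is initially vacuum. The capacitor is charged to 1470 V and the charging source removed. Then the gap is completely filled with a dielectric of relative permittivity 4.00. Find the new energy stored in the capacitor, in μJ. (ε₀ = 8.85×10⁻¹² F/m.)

6.84 μJ

A = π(183/2 mm)² = 2.63×10⁻² m².
Initially C₁ = ε₀A/d = 8.85×10⁻¹² × 2.63×10⁻² / 9.19×10⁻³ = 2.53×10⁻¹¹ F.
U₁ = 2.74×10⁻⁵ J.
Isolated ⇒ Q is held fixed. C₂ = 4.00 C₁ and U = Q²/(2C), so U₂/U₁ = C₁/C₂ = 0.250.
U₂ = 0.250 × 2.74×10⁻⁵ = 6.84×10⁻⁶ J.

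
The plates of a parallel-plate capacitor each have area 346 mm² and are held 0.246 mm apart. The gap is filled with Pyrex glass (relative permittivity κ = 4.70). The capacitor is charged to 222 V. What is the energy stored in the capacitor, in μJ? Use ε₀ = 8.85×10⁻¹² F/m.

A = 346 mm² = 3.46×10⁻⁴ m².
C = κε₀A/d = 4.70 × 8.85×10⁻¹² × 3.46×10⁻⁴ / 2.46×10⁻⁴ = 5.85×10⁻¹¹ F.
U = ½CV² = ½ × 5.85×10⁻¹¹ × (222)² = 1.44×10⁻⁶ J.

U ≈ 1.44 μJ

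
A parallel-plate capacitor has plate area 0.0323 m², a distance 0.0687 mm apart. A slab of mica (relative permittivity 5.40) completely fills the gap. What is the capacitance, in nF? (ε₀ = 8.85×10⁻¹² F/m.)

C = κε₀A/d = 5.40 × 8.85×10⁻¹² × 3.23×10⁻² / 6.87×10⁻⁵ = 2.25×10⁻⁸ F.

22.5 nF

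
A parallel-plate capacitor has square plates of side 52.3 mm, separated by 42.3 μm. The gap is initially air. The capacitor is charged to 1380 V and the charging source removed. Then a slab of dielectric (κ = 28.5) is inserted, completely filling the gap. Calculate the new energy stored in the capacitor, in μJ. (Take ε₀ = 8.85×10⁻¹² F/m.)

U ≈ 19.1 μJ

A = (52.3 mm)² = 2.74×10⁻³ m².
Initially C₁ = ε₀A/d = 8.85×10⁻¹² × 2.74×10⁻³ / 4.23×10⁻⁵ = 5.72×10⁻¹⁰ F.
U₁ = 5.45×10⁻⁴ J.
Isolated ⇒ Q is held fixed. C₂ = 28.5 C₁ and U = Q²/(2C), so U₂/U₁ = C₁/C₂ = 0.0351.
U₂ = 0.0351 × 5.45×10⁻⁴ = 1.91×10⁻⁵ J.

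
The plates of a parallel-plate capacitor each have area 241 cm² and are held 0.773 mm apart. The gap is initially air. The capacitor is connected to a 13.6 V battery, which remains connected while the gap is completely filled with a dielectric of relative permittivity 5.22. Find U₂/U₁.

5.22

Battery connected ⇒ V is held fixed.
C₂ = 5.22 C₁ and U = ½CV², so U₂/U₁ = C₂/C₁ = 5.22.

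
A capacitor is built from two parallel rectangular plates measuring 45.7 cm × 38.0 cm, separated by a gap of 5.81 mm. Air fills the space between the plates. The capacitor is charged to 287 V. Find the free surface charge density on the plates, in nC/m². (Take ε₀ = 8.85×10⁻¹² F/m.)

σ ≈ 437 nC/m²

A = 45.7 × 38.0 cm² = 0.174 m².
C = ε₀A/d = 8.85×10⁻¹² × 0.174 / 5.81×10⁻³ = 2.65×10⁻¹⁰ F.
σ = Q/A = CV/A = 2.65×10⁻¹⁰ × 287 / 0.174 = 4.37×10⁻⁷ C/m².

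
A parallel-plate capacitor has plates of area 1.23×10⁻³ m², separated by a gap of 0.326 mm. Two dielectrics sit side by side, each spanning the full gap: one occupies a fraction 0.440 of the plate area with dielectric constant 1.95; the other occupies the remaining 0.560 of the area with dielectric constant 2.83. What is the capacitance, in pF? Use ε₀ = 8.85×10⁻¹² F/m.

Side-by-side slabs ⇒ two capacitors in parallel, each spanning the full gap.
C₁ = κ₁ε₀A₁/d = 1.95 × 8.85×10⁻¹² × 5.41×10⁻⁴ / 3.26×10⁻⁴ = 2.86×10⁻¹¹ F.
C₂ = κ₂ε₀A₂/d = 2.83 × 8.85×10⁻¹² × 6.89×10⁻⁴ / 3.26×10⁻⁴ = 5.29×10⁻¹¹ F.
C = C₁ + C₂ = 8.16×10⁻¹¹ F.

C ≈ 81.6 pF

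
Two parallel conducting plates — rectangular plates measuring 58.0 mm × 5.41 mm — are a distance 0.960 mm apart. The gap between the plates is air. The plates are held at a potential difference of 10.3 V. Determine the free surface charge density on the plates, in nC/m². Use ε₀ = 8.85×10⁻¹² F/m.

σ ≈ 95.0 nC/m²

A = 58.0 × 5.41 mm² = 3.14×10⁻⁴ m².
C = ε₀A/d = 8.85×10⁻¹² × 3.14×10⁻⁴ / 9.60×10⁻⁴ = 2.89×10⁻¹² F.
σ = Q/A = CV/A = 2.89×10⁻¹² × 10.3 / 3.14×10⁻⁴ = 9.50×10⁻⁸ C/m².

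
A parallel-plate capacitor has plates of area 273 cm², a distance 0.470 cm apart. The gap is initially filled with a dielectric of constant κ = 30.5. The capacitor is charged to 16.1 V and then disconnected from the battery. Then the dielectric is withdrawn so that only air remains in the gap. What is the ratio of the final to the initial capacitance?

0.0328

C = κε₀A/d scales with κ, so C₂/C₁ = 1/κ = 1/30.5 = 0.0328.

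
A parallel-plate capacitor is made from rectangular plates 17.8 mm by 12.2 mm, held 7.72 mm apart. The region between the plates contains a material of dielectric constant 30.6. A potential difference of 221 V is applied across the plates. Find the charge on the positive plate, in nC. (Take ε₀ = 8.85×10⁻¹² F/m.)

A = 17.8 × 12.2 mm² = 2.17×10⁻⁴ m².
C = κε₀A/d = 30.6 × 8.85×10⁻¹² × 2.17×10⁻⁴ / 7.72×10⁻³ = 7.62×10⁻¹² F.
Q = CV = 7.62×10⁻¹² × 221 = 1.68×10⁻⁹ C.

1.68 nC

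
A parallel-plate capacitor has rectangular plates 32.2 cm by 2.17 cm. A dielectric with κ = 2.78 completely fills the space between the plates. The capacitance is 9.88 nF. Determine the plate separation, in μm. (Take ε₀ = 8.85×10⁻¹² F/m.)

A = 32.2 × 2.17 cm² = 6.99×10⁻³ m².
d = κε₀A/C = 2.78 × 8.85×10⁻¹² × 6.99×10⁻³ / 9.88×10⁻⁹ = 1.74×10⁻⁵ m.

17.4 μm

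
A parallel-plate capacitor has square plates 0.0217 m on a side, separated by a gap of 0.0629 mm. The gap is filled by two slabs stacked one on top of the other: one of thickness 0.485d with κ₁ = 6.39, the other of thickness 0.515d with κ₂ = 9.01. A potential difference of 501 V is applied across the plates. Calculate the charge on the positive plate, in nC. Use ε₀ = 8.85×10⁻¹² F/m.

A = (0.0217 m)² = 4.71×10⁻⁴ m².
Stacked slabs ⇒ two capacitors in series, each with the full plate area.
C₁ = κ₁ε₀A/d₁ = 6.39 × 8.85×10⁻¹² × 4.71×10⁻⁴ / 3.05×10⁻⁵ = 8.73×10⁻¹⁰ F.
C₂ = κ₂ε₀A/d₂ = 9.01 × 8.85×10⁻¹² × 4.71×10⁻⁴ / 3.24×10⁻⁵ = 1.16×10⁻⁹ F.
C = (1/C₁ + 1/C₂)⁻¹ = 4.98×10⁻¹⁰ F.
Q = CV = 4.98×10⁻¹⁰ × 501 = 2.49×10⁻⁷ C.

249 nC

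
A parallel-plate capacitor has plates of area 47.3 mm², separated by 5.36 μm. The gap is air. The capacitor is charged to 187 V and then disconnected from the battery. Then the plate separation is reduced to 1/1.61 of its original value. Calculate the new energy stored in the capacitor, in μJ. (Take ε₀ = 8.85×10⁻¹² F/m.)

A = 47.3 mm² = 4.73×10⁻⁵ m².
Initially C₁ = ε₀A/d = 8.85×10⁻¹² × 4.73×10⁻⁵ / 5.36×10⁻⁶ = 7.81×10⁻¹¹ F.
U₁ = 1.37×10⁻⁶ J.
Isolated ⇒ Q is held fixed. C₂ = 1.61 C₁ and U = Q²/(2C), so U₂/U₁ = C₁/C₂ = 0.621.
U₂ = 0.621 × 1.37×10⁻⁶ = 8.48×10⁻⁷ J.

0.848 μJ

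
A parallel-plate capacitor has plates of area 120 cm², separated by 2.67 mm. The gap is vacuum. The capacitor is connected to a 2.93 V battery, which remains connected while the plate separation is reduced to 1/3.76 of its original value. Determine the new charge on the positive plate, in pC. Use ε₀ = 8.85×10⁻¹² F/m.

Q ≈ 438 pC

A = 120 cm² = 1.20×10⁻² m².
Initially C₁ = ε₀A/d = 8.85×10⁻¹² × 1.20×10⁻² / 2.67×10⁻³ = 3.98×10⁻¹¹ F.
Q₁ = 1.17×10⁻¹⁰ C.
Battery connected ⇒ V is held fixed. C₂ = 3.76 C₁ and Q = CV, so Q₂/Q₁ = C₂/C₁ = 3.76.
Q₂ = 3.76 × 1.17×10⁻¹⁰ = 4.38×10⁻¹⁰ C.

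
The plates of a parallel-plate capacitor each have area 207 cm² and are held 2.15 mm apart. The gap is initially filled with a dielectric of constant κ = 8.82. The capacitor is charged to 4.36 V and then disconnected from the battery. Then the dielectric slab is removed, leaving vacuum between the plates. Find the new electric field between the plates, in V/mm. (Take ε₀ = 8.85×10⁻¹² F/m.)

A = 207 cm² = 2.07×10⁻² m².
Initially C₁ = κε₀A/d = 8.82 × 8.85×10⁻¹² × 2.07×10⁻² / 2.15×10⁻³ = 7.52×10⁻¹⁰ F.
E₁ = 2.03×10³ V/m.
Isolated ⇒ Q is held fixed. V₂ = Q/C₂ = V₁/0.113; E = V/d, so E₂/E₁ = (V₂/V₁)(d₁/d₂) = 8.82.
E₂ = 8.82 × 2.03×10³ = 1.79×10⁴ V/m.

17.9 V/mm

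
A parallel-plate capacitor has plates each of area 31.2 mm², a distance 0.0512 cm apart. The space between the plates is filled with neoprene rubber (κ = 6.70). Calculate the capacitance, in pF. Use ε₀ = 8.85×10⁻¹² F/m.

A = 31.2 mm² = 3.12×10⁻⁵ m².
C = κε₀A/d = 6.70 × 8.85×10⁻¹² × 3.12×10⁻⁵ / 5.12×10⁻⁴ = 3.61×10⁻¹² F.

C ≈ 3.61 pF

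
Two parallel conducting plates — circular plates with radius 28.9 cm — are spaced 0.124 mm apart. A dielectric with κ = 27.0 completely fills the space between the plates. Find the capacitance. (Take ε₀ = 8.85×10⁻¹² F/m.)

0.506 μF

A = π(28.9 cm)² = 0.262 m².
C = κε₀A/d = 27.0 × 8.85×10⁻¹² × 0.262 / 1.24×10⁻⁴ = 5.06×10⁻⁷ F.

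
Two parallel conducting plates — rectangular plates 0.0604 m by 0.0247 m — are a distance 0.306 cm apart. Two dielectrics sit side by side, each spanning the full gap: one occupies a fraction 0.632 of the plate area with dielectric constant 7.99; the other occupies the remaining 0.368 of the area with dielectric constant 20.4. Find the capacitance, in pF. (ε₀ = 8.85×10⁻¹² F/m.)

A = 0.0604 × 0.0247 m² = 1.49×10⁻³ m².
Side-by-side slabs ⇒ two capacitors in parallel, each spanning the full gap.
C₁ = κ₁ε₀A₁/d = 7.99 × 8.85×10⁻¹² × 9.43×10⁻⁴ / 3.06×10⁻³ = 2.18×10⁻¹¹ F.
C₂ = κ₂ε₀A₂/d = 20.4 × 8.85×10⁻¹² × 5.49×10⁻⁴ / 3.06×10⁻³ = 3.24×10⁻¹¹ F.
C = C₁ + C₂ = 5.42×10⁻¹¹ F.

C ≈ 54.2 pF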